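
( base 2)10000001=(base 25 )54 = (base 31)45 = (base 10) 129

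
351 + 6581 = 6932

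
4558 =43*106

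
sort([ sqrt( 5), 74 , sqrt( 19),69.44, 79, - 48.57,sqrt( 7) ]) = [-48.57, sqrt( 5 ),sqrt( 7), sqrt(19),69.44, 74,79 ] 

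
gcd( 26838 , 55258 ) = 14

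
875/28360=175/5672 =0.03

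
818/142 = 5+54/71 = 5.76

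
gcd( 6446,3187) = 1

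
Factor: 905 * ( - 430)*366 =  - 2^2*3^1*5^2*43^1*61^1 * 181^1= -  142428900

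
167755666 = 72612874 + 95142792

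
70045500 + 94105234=164150734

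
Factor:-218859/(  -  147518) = 2^( - 1 ) *3^1 * 7^( - 1) *41^( - 1)* 257^( - 1)*72953^1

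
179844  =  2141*84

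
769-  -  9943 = 10712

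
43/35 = 43/35 =1.23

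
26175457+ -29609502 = -3434045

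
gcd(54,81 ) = 27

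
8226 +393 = 8619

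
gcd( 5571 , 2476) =619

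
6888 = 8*861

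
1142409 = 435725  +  706684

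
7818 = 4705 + 3113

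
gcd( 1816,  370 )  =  2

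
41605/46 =41605/46 =904.46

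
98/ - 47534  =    -  49/23767 = -0.00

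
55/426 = 55/426 = 0.13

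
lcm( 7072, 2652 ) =21216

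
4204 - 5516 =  - 1312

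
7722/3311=2 + 100/301 = 2.33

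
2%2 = 0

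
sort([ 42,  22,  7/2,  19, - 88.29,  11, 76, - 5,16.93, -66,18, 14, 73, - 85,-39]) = [ - 88.29, - 85, - 66, - 39 , - 5,  7/2, 11, 14,16.93,18,19,  22, 42,  73,76 ] 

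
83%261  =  83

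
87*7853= 683211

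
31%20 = 11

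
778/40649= 778/40649 = 0.02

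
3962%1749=464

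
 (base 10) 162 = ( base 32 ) 52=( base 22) 78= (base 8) 242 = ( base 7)321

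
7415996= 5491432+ 1924564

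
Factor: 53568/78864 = 2^2*3^2*53^ ( - 1) = 36/53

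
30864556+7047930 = 37912486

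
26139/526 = 49 + 365/526= 49.69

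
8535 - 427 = 8108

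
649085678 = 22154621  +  626931057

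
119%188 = 119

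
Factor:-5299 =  - 7^1 *757^1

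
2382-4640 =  - 2258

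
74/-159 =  - 74/159=-0.47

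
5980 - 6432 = -452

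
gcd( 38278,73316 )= 2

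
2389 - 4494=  - 2105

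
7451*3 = 22353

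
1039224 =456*2279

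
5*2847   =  14235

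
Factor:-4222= -2^1 * 2111^1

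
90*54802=4932180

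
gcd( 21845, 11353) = 1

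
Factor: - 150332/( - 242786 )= 75166/121393 = 2^1 * 7^2*13^1 * 59^1*233^(  -  1) * 521^( - 1) 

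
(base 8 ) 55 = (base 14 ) 33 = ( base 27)1i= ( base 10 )45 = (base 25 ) 1K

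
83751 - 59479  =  24272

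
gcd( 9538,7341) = 1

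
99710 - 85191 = 14519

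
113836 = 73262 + 40574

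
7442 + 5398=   12840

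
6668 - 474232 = - 467564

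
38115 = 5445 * 7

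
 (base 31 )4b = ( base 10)135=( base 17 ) 7g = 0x87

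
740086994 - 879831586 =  - 139744592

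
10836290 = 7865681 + 2970609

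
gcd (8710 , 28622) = 2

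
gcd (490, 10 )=10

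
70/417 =70/417 = 0.17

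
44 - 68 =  - 24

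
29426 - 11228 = 18198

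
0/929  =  0  =  0.00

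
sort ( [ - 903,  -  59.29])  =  [ - 903,-59.29]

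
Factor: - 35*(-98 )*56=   2^4 * 5^1 * 7^4 = 192080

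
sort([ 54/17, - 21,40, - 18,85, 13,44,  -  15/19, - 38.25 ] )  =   [ - 38.25,-21,-18,- 15/19,54/17,  13,40, 44,  85] 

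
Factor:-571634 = -2^1 * 7^2*19^1*307^1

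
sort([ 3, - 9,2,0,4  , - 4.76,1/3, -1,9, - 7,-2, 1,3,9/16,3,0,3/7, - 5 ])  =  [-9, - 7, - 5, - 4.76, - 2, - 1,0,0, 1/3,  3/7,9/16,1,2,3, 3,3,4, 9]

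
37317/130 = 37317/130 = 287.05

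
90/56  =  45/28 = 1.61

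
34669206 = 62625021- 27955815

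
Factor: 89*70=2^1*5^1*7^1*89^1=6230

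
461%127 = 80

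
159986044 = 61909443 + 98076601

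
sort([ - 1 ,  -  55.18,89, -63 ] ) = [-63, - 55.18,-1, 89]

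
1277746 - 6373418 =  - 5095672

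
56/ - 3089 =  - 1 + 3033/3089 = -0.02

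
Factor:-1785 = - 3^1*5^1*7^1*17^1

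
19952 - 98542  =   - 78590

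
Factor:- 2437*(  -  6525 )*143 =3^2*5^2 * 11^1*13^1 * 29^1 * 2437^1 = 2273903775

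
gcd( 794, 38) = 2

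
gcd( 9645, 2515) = 5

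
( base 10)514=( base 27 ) J1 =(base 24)la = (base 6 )2214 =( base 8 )1002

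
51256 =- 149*( - 344 ) 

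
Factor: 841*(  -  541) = - 29^2 * 541^1= - 454981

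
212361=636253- 423892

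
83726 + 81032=164758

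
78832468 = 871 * 90508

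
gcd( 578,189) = 1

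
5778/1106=2889/553 = 5.22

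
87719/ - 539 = -163 + 138/539 = - 162.74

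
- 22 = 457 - 479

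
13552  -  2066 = 11486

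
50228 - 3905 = 46323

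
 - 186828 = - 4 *46707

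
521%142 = 95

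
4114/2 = 2057 =2057.00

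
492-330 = 162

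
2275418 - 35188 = 2240230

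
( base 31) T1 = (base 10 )900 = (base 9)1210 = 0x384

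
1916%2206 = 1916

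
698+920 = 1618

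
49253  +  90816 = 140069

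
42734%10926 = 9956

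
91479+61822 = 153301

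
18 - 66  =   - 48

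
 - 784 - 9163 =-9947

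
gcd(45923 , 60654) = 1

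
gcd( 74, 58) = 2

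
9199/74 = 124 + 23/74 = 124.31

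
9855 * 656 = 6464880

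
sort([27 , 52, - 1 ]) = [ - 1,  27, 52] 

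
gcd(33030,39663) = 9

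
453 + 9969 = 10422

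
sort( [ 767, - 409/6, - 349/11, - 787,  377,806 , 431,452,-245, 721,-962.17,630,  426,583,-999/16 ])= [ - 962.17,-787,  -  245,-409/6,  -  999/16, - 349/11,377, 426,  431,  452,583 , 630,  721 , 767, 806]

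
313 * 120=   37560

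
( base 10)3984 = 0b111110010000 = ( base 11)2aa2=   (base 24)6m0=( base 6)30240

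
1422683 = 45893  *31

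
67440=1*67440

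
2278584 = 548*4158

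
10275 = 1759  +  8516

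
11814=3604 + 8210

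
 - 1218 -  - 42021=40803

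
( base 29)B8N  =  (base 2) 10010100100010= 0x2522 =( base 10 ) 9506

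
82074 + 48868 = 130942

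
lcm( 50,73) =3650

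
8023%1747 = 1035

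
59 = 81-22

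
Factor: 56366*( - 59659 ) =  - 3362739194 = - 2^1*28183^1*59659^1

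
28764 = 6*4794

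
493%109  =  57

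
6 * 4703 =28218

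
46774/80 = 23387/40 = 584.67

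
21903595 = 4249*5155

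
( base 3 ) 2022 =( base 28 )26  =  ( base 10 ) 62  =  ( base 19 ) 35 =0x3e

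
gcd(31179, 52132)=1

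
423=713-290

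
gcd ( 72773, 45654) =1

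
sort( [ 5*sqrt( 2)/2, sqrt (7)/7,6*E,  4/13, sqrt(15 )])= [4/13,sqrt(7 ) /7, 5*sqrt(2 ) /2, sqrt(15), 6*E]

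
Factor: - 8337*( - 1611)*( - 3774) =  - 2^1*3^4*7^1*17^1* 37^1*179^1*397^1 = - 50688243018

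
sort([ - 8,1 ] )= [-8, 1] 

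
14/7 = 2 = 2.00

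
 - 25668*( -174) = 4466232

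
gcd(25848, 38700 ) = 36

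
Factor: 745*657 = 3^2*5^1*73^1*149^1 = 489465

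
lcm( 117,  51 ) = 1989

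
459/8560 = 459/8560  =  0.05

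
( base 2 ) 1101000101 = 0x345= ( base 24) 1al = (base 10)837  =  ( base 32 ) q5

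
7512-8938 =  - 1426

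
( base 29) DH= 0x18a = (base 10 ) 394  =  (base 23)h3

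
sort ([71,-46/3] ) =[ - 46/3,71 ] 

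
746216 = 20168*37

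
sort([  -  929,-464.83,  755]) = [ - 929 ,- 464.83,  755 ]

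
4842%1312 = 906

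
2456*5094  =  12510864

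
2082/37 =2082/37 = 56.27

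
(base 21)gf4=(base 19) 1183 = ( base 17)188e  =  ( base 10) 7375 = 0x1CCF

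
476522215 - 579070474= - 102548259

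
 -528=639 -1167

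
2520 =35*72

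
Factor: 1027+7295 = 2^1*3^1*19^1*73^1 = 8322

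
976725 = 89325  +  887400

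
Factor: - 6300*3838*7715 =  - 2^3*3^2*5^3*7^1*19^1*101^1*1543^1  =  - 186544071000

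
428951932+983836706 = 1412788638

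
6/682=3/341 = 0.01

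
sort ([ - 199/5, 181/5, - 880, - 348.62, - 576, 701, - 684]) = [ - 880, - 684,-576, - 348.62, - 199/5, 181/5 , 701 ]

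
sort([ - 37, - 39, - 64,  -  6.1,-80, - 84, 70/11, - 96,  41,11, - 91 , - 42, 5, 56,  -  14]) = [ - 96, - 91, - 84, - 80, - 64,  -  42, - 39,-37, - 14, - 6.1 , 5,70/11, 11,  41, 56]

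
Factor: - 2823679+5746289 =2^1*5^1*23^1*97^1*131^1 = 2922610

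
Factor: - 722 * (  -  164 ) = 2^3*19^2*41^1= 118408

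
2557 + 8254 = 10811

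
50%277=50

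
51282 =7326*7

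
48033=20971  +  27062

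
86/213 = 86/213 = 0.40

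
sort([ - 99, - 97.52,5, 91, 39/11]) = [ - 99, - 97.52, 39/11,5,91]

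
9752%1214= 40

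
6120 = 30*204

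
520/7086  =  260/3543 = 0.07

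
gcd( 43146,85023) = 1269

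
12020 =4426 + 7594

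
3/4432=3/4432 = 0.00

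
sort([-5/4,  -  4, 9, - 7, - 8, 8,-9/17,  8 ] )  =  [ - 8 , - 7, - 4, - 5/4, - 9/17,8, 8,9 ]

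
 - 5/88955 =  - 1 + 17790/17791 = -  0.00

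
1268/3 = 1268/3= 422.67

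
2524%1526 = 998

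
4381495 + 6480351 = 10861846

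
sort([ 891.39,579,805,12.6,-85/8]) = [  -  85/8,12.6,579,805, 891.39]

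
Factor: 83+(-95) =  - 12 = - 2^2*3^1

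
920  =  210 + 710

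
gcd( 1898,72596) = 2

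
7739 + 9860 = 17599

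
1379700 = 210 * 6570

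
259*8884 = 2300956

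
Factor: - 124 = - 2^2 * 31^1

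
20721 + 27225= 47946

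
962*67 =64454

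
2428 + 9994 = 12422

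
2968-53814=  - 50846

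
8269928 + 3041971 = 11311899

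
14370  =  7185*2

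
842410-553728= 288682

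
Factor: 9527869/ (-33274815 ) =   -  3^ ( - 1)*5^(-1)*7^( - 1)*  13^1*67^1 *10939^1 * 316903^( - 1 )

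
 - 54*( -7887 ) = 425898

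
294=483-189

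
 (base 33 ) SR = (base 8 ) 1667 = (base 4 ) 32313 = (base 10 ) 951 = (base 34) RX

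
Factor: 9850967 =7^1*1407281^1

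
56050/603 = 56050/603  =  92.95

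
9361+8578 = 17939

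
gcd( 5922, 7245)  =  63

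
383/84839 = 383/84839 = 0.00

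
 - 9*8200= -73800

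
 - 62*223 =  - 13826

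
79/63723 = 79/63723=0.00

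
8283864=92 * 90042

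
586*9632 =5644352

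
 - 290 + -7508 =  - 7798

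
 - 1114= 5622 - 6736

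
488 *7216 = 3521408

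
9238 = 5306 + 3932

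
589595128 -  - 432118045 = 1021713173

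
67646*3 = 202938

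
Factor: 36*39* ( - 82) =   -  115128 = - 2^3 * 3^3*13^1*41^1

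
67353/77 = 6123/7 = 874.71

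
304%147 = 10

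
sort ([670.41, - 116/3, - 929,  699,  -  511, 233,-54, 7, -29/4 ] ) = [ - 929, - 511, - 54, - 116/3, - 29/4,7 , 233, 670.41,699] 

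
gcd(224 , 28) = 28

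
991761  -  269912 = 721849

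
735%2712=735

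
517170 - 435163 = 82007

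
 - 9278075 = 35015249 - 44293324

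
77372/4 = 19343 =19343.00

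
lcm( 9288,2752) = 74304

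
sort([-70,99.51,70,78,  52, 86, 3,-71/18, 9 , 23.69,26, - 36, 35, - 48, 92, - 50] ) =[ - 70, - 50, - 48, - 36, - 71/18, 3, 9, 23.69, 26,  35,  52, 70, 78, 86,92, 99.51 ]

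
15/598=15/598  =  0.03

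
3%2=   1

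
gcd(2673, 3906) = 9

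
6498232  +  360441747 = 366939979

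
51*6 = 306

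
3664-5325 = -1661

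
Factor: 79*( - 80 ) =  - 6320 = -2^4*5^1*79^1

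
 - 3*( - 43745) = 131235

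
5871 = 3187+2684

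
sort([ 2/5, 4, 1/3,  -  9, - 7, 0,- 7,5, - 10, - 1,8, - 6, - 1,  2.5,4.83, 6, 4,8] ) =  [ - 10, - 9, - 7, - 7,-6,  -  1 , - 1, 0,1/3, 2/5, 2.5, 4, 4, 4.83,  5,6,8,8] 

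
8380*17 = 142460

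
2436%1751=685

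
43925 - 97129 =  - 53204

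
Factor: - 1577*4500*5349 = -37959178500 = - 2^2*3^3*5^3*19^1*83^1 * 1783^1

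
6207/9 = 2069/3  =  689.67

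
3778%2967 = 811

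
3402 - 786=2616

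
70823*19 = 1345637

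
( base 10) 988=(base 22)20k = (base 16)3DC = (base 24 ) 1h4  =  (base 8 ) 1734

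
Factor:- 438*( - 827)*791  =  286520766 = 2^1*3^1*7^1*73^1*113^1*827^1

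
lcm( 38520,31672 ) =1425240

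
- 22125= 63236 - 85361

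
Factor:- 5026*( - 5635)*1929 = 2^1*3^1*5^1  *7^3*23^1*359^1 *643^1  =  54632192790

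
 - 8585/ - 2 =4292 + 1/2 = 4292.50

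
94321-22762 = 71559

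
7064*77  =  543928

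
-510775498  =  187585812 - 698361310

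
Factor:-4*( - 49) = 196 = 2^2*7^2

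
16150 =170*95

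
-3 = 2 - 5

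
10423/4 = 10423/4 =2605.75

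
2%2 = 0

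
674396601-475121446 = 199275155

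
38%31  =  7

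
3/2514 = 1/838 = 0.00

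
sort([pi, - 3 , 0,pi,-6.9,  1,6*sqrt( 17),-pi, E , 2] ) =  [ - 6.9, - pi, - 3, 0,  1,2,E , pi,pi, 6*sqrt (17)] 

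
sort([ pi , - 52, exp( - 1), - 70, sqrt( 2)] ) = [-70 , -52, exp(  -  1), sqrt(2), pi ]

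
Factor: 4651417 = 131^1 * 35507^1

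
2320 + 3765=6085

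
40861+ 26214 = 67075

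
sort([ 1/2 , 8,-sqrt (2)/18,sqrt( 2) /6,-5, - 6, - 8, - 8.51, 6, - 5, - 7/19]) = [ - 8.51, - 8,-6, - 5, - 5 , - 7/19 , - sqrt(2) /18,sqrt(2) /6, 1/2,6 , 8 ] 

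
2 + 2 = 4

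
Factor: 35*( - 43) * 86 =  - 2^1*5^1*7^1 * 43^2 = -129430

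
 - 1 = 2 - 3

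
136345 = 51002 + 85343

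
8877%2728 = 693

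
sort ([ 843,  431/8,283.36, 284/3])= [ 431/8,284/3,283.36,843 ]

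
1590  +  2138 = 3728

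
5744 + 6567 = 12311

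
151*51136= 7721536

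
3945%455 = 305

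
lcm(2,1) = 2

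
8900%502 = 366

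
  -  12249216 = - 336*36456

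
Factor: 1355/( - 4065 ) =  - 1/3 = - 3^( -1)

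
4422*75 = 331650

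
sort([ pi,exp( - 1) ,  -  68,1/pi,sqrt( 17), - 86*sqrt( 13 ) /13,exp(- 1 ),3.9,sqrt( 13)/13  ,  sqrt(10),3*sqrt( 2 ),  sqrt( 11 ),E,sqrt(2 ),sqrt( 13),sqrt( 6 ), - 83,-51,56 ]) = [ - 83, - 68,-51,-86*sqrt( 13 )/13,sqrt(13 )/13, 1/pi,  exp( - 1 ),exp(  -  1),sqrt( 2),sqrt( 6 ),E,pi,sqrt(10 ), sqrt(11), sqrt( 13),3.9,sqrt(17 ), 3*sqrt( 2),56 ] 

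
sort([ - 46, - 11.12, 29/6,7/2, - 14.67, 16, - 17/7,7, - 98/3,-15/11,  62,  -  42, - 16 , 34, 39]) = [-46 , - 42, - 98/3, - 16, - 14.67,  -  11.12,  -  17/7,  -  15/11,7/2,29/6, 7,  16, 34,39,  62 ] 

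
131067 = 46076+84991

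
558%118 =86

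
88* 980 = 86240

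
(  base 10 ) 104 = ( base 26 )40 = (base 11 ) 95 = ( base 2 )1101000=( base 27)3n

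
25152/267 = 8384/89 = 94.20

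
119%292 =119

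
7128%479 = 422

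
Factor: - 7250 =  -2^1*5^3*29^1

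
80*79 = 6320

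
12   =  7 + 5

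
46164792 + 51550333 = 97715125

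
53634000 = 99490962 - 45856962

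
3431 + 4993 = 8424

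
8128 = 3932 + 4196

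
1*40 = 40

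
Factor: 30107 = 7^1*11^1 * 17^1*23^1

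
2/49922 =1/24961 = 0.00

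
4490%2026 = 438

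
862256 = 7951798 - 7089542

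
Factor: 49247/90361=11^3*37^1*109^( - 1)* 829^( - 1 ) 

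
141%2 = 1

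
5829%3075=2754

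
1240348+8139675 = 9380023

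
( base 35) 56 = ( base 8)265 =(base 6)501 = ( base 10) 181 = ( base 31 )5q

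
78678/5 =15735 + 3/5 = 15735.60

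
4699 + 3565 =8264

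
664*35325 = 23455800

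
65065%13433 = 11333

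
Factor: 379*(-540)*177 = - 2^2*3^4*5^1*59^1*379^1 = -36224820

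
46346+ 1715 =48061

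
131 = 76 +55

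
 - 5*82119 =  - 410595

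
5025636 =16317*308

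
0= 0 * 18119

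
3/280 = 3/280 = 0.01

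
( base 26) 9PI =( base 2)1101001100000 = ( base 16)1A60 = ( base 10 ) 6752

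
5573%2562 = 449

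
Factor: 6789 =3^1*31^1 *73^1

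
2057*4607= 9476599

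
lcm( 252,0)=0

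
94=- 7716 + 7810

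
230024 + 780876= 1010900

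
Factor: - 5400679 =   -  17^1*163^1*1949^1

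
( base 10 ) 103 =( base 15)6d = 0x67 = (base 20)53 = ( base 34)31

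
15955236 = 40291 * 396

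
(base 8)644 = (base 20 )110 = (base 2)110100100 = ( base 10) 420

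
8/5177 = 8/5177 = 0.00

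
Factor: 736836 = 2^2*3^1*61403^1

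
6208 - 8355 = -2147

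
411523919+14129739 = 425653658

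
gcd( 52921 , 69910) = 1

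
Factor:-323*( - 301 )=97223  =  7^1 * 17^1*19^1*43^1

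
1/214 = 1/214 = 0.00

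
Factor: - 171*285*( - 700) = 34114500 = 2^2*3^3*5^3*7^1 * 19^2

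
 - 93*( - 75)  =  6975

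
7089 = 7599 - 510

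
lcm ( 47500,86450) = 4322500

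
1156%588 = 568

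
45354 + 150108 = 195462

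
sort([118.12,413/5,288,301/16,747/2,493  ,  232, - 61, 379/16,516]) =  [ - 61,301/16 , 379/16 , 413/5, 118.12,232, 288,747/2, 493,516] 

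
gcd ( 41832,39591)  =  747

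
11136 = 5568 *2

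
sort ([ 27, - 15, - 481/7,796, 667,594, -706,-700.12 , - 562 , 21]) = [ - 706, - 700.12, - 562, - 481/7 ,  -  15, 21,27, 594,667, 796]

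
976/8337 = 976/8337 = 0.12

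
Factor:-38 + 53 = 3^1*5^1 = 15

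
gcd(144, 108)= 36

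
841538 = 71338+770200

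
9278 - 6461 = 2817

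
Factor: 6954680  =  2^3 * 5^1*173867^1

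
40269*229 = 9221601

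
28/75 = 28/75 = 0.37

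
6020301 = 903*6667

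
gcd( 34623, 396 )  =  9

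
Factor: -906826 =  - 2^1 * 61^1*7433^1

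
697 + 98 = 795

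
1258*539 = 678062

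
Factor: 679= 7^1*97^1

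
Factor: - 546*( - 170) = 2^2*3^1*5^1*7^1*13^1*17^1=92820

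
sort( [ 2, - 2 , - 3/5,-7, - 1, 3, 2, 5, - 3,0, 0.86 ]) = [-7,- 3, - 2, - 1, - 3/5, 0,0.86, 2 , 2,3, 5 ]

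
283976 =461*616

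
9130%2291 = 2257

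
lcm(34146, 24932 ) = 1570716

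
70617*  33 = 2330361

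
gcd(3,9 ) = 3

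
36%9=0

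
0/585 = 0 = 0.00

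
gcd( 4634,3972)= 662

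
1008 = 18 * 56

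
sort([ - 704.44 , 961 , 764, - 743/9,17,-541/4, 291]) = [ - 704.44,- 541/4, - 743/9, 17, 291, 764, 961]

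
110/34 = 55/17 = 3.24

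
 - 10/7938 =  - 1 + 3964/3969 = - 0.00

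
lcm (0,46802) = 0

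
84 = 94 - 10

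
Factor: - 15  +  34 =19^1= 19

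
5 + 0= 5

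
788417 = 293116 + 495301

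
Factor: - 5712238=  - 2^1*7^1*17^1*24001^1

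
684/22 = 31 + 1/11 = 31.09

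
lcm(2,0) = 0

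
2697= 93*29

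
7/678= 7/678 = 0.01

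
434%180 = 74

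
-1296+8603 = 7307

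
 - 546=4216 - 4762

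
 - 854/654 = - 2 + 227/327  =  - 1.31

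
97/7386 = 97/7386 = 0.01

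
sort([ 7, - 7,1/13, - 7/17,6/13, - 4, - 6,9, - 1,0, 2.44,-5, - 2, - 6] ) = [ - 7, - 6, - 6, - 5, - 4, - 2, - 1,  -  7/17,0,1/13,6/13,2.44,7,9 ] 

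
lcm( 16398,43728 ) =131184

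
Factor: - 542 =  - 2^1*271^1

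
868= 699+169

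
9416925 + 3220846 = 12637771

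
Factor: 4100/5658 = 2^1 * 3^( - 1 )*5^2*23^( - 1 ) = 50/69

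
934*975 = 910650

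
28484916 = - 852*( - 33433)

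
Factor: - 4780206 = -2^1*3^2*265567^1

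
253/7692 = 253/7692 = 0.03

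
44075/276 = 159+191/276 = 159.69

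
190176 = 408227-218051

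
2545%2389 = 156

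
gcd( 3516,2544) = 12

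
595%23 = 20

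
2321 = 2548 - 227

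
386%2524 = 386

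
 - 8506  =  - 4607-3899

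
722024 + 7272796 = 7994820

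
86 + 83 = 169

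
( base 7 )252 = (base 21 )69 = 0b10000111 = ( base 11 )113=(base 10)135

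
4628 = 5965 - 1337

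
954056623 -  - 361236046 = 1315292669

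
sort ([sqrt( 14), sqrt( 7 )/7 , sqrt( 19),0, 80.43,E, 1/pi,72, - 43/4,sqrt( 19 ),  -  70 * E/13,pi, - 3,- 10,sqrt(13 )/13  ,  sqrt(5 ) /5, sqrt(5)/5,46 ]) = [ - 70*E/13, - 43/4, - 10 , -3,0,sqrt( 13) /13,1/pi , sqrt( 7) /7, sqrt ( 5)/5 , sqrt (5)/5,E,pi,sqrt ( 14),  sqrt(19),sqrt(19 ),46,72,80.43]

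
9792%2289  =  636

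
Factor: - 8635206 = -2^1*3^1 * 193^1*7457^1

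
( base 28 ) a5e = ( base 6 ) 101002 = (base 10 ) 7994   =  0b1111100111010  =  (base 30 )8qe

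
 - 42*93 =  - 3906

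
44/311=44/311 = 0.14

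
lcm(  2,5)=10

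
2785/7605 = 557/1521 = 0.37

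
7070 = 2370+4700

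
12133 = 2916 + 9217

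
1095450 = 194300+901150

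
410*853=349730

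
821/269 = 3  +  14/269 = 3.05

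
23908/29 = 23908/29= 824.41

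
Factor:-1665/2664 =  - 2^(-3 )*5^1 = - 5/8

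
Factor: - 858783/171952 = -879/176 = - 2^( -4)*3^1*11^(  -  1) *293^1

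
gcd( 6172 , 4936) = 4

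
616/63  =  88/9=   9.78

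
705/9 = 235/3 = 78.33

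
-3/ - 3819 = 1/1273 = 0.00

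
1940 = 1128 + 812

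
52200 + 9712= 61912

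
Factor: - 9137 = - 9137^1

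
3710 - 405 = 3305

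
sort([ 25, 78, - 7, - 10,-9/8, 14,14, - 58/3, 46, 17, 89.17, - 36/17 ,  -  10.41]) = [-58/3,- 10.41, - 10, - 7, -36/17, - 9/8, 14, 14, 17, 25, 46,78, 89.17] 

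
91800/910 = 100+ 80/91 = 100.88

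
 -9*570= - 5130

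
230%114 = 2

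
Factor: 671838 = 2^1*3^1*111973^1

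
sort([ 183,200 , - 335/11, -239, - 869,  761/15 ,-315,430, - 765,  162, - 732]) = [ - 869 , - 765, - 732, - 315,  -  239,-335/11 , 761/15, 162,183,200,430]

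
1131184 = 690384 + 440800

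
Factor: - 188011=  - 188011^1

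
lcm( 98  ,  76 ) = 3724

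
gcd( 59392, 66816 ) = 7424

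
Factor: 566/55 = 2^1 *5^( - 1)*11^( - 1 )*283^1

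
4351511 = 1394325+2957186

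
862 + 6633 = 7495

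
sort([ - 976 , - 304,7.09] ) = [ -976, - 304,7.09]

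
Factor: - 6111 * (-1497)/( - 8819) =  - 3^3*7^1 *97^1*499^1 * 8819^(-1 ) = - 9148167/8819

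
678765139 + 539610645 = 1218375784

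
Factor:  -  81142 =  - 2^1*29^1 *1399^1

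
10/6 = 5/3 = 1.67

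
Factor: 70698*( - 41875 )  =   - 2^1*3^1*5^4*67^1*11783^1 = - 2960478750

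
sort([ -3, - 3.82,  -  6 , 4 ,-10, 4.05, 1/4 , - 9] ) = [-10, - 9, -6, - 3.82, - 3, 1/4 , 4 , 4.05 ]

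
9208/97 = 94+90/97 = 94.93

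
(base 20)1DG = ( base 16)2a4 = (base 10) 676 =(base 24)144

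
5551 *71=394121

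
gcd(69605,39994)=1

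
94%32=30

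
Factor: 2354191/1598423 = 7^1*29^1*47^( - 1 )*71^( - 1)*479^ ( - 1)* 11597^1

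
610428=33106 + 577322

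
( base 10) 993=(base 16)3E1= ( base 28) 17D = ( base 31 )111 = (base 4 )33201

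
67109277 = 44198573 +22910704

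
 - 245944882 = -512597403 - - 266652521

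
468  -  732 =-264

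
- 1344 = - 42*32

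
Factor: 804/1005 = 2^2*5^ ( - 1) = 4/5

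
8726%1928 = 1014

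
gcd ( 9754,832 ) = 2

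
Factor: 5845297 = 17^1*37^1*9293^1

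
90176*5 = 450880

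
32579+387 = 32966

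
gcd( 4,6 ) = 2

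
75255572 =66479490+8776082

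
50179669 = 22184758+27994911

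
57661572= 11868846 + 45792726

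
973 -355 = 618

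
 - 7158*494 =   -  3536052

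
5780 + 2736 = 8516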